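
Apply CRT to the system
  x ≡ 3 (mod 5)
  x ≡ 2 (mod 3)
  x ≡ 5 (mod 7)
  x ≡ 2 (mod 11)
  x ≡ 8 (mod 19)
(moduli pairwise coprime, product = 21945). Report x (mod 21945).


Product of moduli M = 5 · 3 · 7 · 11 · 19 = 21945.
Merge one congruence at a time:
  Start: x ≡ 3 (mod 5).
  Combine with x ≡ 2 (mod 3); new modulus lcm = 15.
    Write x = 3 + 5·t and substitute into x ≡ 2 (mod 3): 5·t ≡ 2 − 3 = -1 (mod 3).
    Reduce coefficients mod 3: 2·t ≡ 2 (mod 3).
    The inverse of 2 mod 3 is 2 (since 2·2 = 4 = 1·3 + 1), so t ≡ 2·2 = 4 ≡ 1 (mod 3).
    Then x = 3 + 5·1 = 8, valid modulo lcm(5, 3) = 15: x ≡ 8 (mod 15).
  Combine with x ≡ 5 (mod 7); new modulus lcm = 105.
    Write x = 8 + 15·t and substitute into x ≡ 5 (mod 7): 15·t ≡ 5 − 8 = -3 (mod 7).
    Reduce coefficients mod 7: 1·t ≡ 4 (mod 7).
    So t ≡ 4 (mod 7).
    Then x = 8 + 15·4 = 68, valid modulo lcm(15, 7) = 105: x ≡ 68 (mod 105).
  Combine with x ≡ 2 (mod 11); new modulus lcm = 1155.
    Write x = 68 + 105·t and substitute into x ≡ 2 (mod 11): 105·t ≡ 2 − 68 = -66 (mod 11).
    Reduce coefficients mod 11: 6·t ≡ 0 (mod 11).
    The inverse of 6 mod 11 is 2 (since 6·2 = 12 = 1·11 + 1), so t ≡ 2·0 = 0 ≡ 0 (mod 11).
    Then x = 68 + 105·0 = 68, valid modulo lcm(105, 11) = 1155: x ≡ 68 (mod 1155).
  Combine with x ≡ 8 (mod 19); new modulus lcm = 21945.
    Write x = 68 + 1155·t and substitute into x ≡ 8 (mod 19): 1155·t ≡ 8 − 68 = -60 (mod 19).
    Reduce coefficients mod 19: 15·t ≡ 16 (mod 19).
    The inverse of 15 mod 19 is 14 (since 15·14 = 210 = 11·19 + 1), so t ≡ 14·16 = 224 ≡ 15 (mod 19).
    Then x = 68 + 1155·15 = 17393, valid modulo lcm(1155, 19) = 21945: x ≡ 17393 (mod 21945).
Verify against each original: 17393 mod 5 = 3, 17393 mod 3 = 2, 17393 mod 7 = 5, 17393 mod 11 = 2, 17393 mod 19 = 8.

x ≡ 17393 (mod 21945).


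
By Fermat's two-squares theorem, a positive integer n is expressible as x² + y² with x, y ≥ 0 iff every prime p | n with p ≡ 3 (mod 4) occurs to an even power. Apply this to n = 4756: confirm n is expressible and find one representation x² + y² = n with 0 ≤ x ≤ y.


Step 1: Factor n = 4756 = 2^2 · 29 · 41.
Step 2: Check the mod-4 condition on each prime factor: 2 = 2 (special); 29 ≡ 1 (mod 4), exponent 1; 41 ≡ 1 (mod 4), exponent 1.
All primes ≡ 3 (mod 4) appear to even exponent (or don't appear), so by the two-squares theorem n IS expressible as a sum of two squares.
Step 3: Build a representation. Group n = k² · m with k = 2 and m = 29 · 41 = 1189 (a product of primes ≡ 1 (mod 4)); a representation of m scales to one of n via (k·x)² + (k·y)² = k²(x² + y²). Each prime p ≡ 1 (mod 4) is itself a sum of two squares; find a² by testing p − a² for a perfect square:
  29: 29 − 1² = 28, 29 − 2² = 25 = 5² ⇒ 29 = 2² + 5².
  41: 41 − 1² = 40, 41 − 2² = 37, 41 − 3² = 32, 41 − 4² = 25 = 5² ⇒ 41 = 4² + 5².
  Combine using the Brahmagupta–Fibonacci identity (a² + b²)(c² + d²) = (ac − bd)² + (ad + bc)² = (ac + bd)² + (ad − bc)²:
  29 · 41 = 1189: from (2² + 5²)(4² + 5²), take (2·4 − 5·5, 2·5 + 5·4) = (8 − 25, 10 + 20) = (-17, 30); dropping signs (only squares matter) gives (17, 30); check 17² + 30² = 289 + 900 = 1189 ✓.
  Scale by k = 2: (2·17, 2·30) = (34, 60).
Step 4: Order so x ≤ y and verify: 34² + 60² = 1156 + 3600 = 4756 = n. ✓

n = 4756 = 34² + 60² (one valid representation with x ≤ y).


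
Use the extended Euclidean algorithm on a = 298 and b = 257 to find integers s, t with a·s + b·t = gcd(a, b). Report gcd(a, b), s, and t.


Euclidean algorithm on (298, 257) — divide until remainder is 0:
  298 = 1 · 257 + 41
  257 = 6 · 41 + 11
  41 = 3 · 11 + 8
  11 = 1 · 8 + 3
  8 = 2 · 3 + 2
  3 = 1 · 2 + 1
  2 = 2 · 1 + 0
gcd(298, 257) = 1.
Track Bezout coefficients alongside the remainders: start with r₀ = 298 = a·1 + b·0 (s = 1, t = 0) and r₁ = 257 = a·0 + b·1 (s = 0, t = 1); each new remainder r_{k+1} = r_{k-1} − q_k·r_k inherits s_{k+1} = s_{k-1} − q_k·s_k, t_{k+1} = t_{k-1} − q_k·t_k, so r_k = a·s_k + b·t_k at every step:
  q = 1: r = 41, s = 1 − 1·0 = 1, t = 0 − 1·1 = -1  (check: 298·1 + 257·(-1) = 41)
  q = 6: r = 11, s = 0 − 6·1 = -6, t = 1 − 6·(-1) = 7  (check: 298·(-6) + 257·7 = 11)
  q = 3: r = 8, s = 1 − 3·(-6) = 19, t = -1 − 3·7 = -22  (check: 298·19 + 257·(-22) = 8)
  q = 1: r = 3, s = -6 − 1·19 = -25, t = 7 − 1·(-22) = 29  (check: 298·(-25) + 257·29 = 3)
  q = 2: r = 2, s = 19 − 2·(-25) = 69, t = -22 − 2·29 = -80  (check: 298·69 + 257·(-80) = 2)
  q = 1: r = 1, s = -25 − 1·69 = -94, t = 29 − 1·(-80) = 109  (check: 298·(-94) + 257·109 = 1)
The row with r = 1 (the gcd) gives the Bezout coefficients s = -94, t = 109.
Result: 298 · (-94) + 257 · (109) = 1.

gcd(298, 257) = 1; s = -94, t = 109 (check: 298·(-94) + 257·109 = 1).


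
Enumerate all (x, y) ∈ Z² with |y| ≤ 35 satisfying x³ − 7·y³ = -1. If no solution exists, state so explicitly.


The equation is x³ - 7y³ = -1. For fixed y, x³ = 7·y³ − 1, so a solution requires the RHS to be a perfect cube.
Strategy: iterate y from -35 to 35, compute RHS = 7·y³ − 1, and check whether it is a (positive or negative) perfect cube.
Check small values of y:
  y = 0: RHS = -1 = (-1)³ ⇒ x = -1 works.
  y = 1: RHS = 6 is not a perfect cube.
  y = -1: RHS = -8 = (-2)³ ⇒ x = -2 works.
  y = 2: RHS = 55 is not a perfect cube.
  y = -2: RHS = -57 is not a perfect cube.
  y = 3: RHS = 188 is not a perfect cube.
  y = -3: RHS = -190 is not a perfect cube.
Continuing the search up to |y| = 35 finds no further solutions beyond those listed.
Collected solutions: (-1, 0), (-2, -1).

Solutions (with |y| ≤ 35): (-1, 0), (-2, -1).


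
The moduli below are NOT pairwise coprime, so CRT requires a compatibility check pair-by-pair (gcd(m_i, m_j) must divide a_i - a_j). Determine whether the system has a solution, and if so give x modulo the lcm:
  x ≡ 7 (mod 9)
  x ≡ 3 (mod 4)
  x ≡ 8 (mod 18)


Moduli 9, 4, 18 are not pairwise coprime, so CRT works modulo lcm(m_i) when all pairwise compatibility conditions hold.
Pairwise compatibility: gcd(m_i, m_j) must divide a_i - a_j for every pair.
Merge one congruence at a time:
  Start: x ≡ 7 (mod 9).
  Combine with x ≡ 3 (mod 4): gcd(9, 4) = 1; 3 - 7 = -4, which IS divisible by 1, so compatible.
    Write x = 7 + 9·t and substitute into x ≡ 3 (mod 4): 9·t ≡ 3 − 7 = -4 (mod 4).
    Reduce coefficients mod 4: 1·t ≡ 0 (mod 4).
    So t ≡ 0 (mod 4).
    Then x = 7 + 9·0 = 7, valid modulo lcm(9, 4) = 36: x ≡ 7 (mod 36).
  Combine with x ≡ 8 (mod 18): gcd(36, 18) = 18, and 8 - 7 = 1 is NOT divisible by 18.
    ⇒ system is inconsistent (no integer solution).

No solution (the system is inconsistent).


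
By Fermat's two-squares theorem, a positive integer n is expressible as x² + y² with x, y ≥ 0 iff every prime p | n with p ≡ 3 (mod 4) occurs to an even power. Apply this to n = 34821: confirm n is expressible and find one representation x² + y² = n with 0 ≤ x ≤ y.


Step 1: Factor n = 34821 = 3^2 · 53 · 73.
Step 2: Check the mod-4 condition on each prime factor: 3 ≡ 3 (mod 4), exponent 2 (must be even); 53 ≡ 1 (mod 4), exponent 1; 73 ≡ 1 (mod 4), exponent 1.
All primes ≡ 3 (mod 4) appear to even exponent (or don't appear), so by the two-squares theorem n IS expressible as a sum of two squares.
Step 3: Build a representation. Group n = k² · m with k = 3 and m = 53 · 73 = 3869 (a product of primes ≡ 1 (mod 4)); a representation of m scales to one of n via (k·x)² + (k·y)² = k²(x² + y²). Each prime p ≡ 1 (mod 4) is itself a sum of two squares; find a² by testing p − a² for a perfect square:
  53: 53 − 1² = 52, 53 − 2² = 49 = 7² ⇒ 53 = 2² + 7².
  73: 73 − 1² = 72, 73 − 2² = 69, 73 − 3² = 64 = 8² ⇒ 73 = 3² + 8².
  Combine using the Brahmagupta–Fibonacci identity (a² + b²)(c² + d²) = (ac − bd)² + (ad + bc)² = (ac + bd)² + (ad − bc)²:
  53 · 73 = 3869: from (2² + 7²)(3² + 8²), take (2·3 − 7·8, 2·8 + 7·3) = (6 − 56, 16 + 21) = (-50, 37); dropping signs (only squares matter) gives (50, 37); check 50² + 37² = 2500 + 1369 = 3869 ✓.
  Scale by k = 3: (3·50, 3·37) = (150, 111).
Step 4: Order so x ≤ y and verify: 111² + 150² = 12321 + 22500 = 34821 = n. ✓

n = 34821 = 111² + 150² (one valid representation with x ≤ y).


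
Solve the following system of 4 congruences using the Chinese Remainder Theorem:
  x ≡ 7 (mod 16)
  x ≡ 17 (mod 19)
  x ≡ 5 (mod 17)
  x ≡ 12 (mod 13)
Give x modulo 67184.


Product of moduli M = 16 · 19 · 17 · 13 = 67184.
Merge one congruence at a time:
  Start: x ≡ 7 (mod 16).
  Combine with x ≡ 17 (mod 19); new modulus lcm = 304.
    Write x = 7 + 16·t and substitute into x ≡ 17 (mod 19): 16·t ≡ 17 − 7 = 10 (mod 19).
    The inverse of 16 mod 19 is 6 (since 16·6 = 96 = 5·19 + 1), so t ≡ 6·10 = 60 ≡ 3 (mod 19).
    Then x = 7 + 16·3 = 55, valid modulo lcm(16, 19) = 304: x ≡ 55 (mod 304).
  Combine with x ≡ 5 (mod 17); new modulus lcm = 5168.
    Write x = 55 + 304·t and substitute into x ≡ 5 (mod 17): 304·t ≡ 5 − 55 = -50 (mod 17).
    Reduce coefficients mod 17: 15·t ≡ 1 (mod 17).
    The inverse of 15 mod 17 is 8 (since 15·8 = 120 = 7·17 + 1), so t ≡ 8·1 = 8 ≡ 8 (mod 17).
    Then x = 55 + 304·8 = 2487, valid modulo lcm(304, 17) = 5168: x ≡ 2487 (mod 5168).
  Combine with x ≡ 12 (mod 13); new modulus lcm = 67184.
    Write x = 2487 + 5168·t and substitute into x ≡ 12 (mod 13): 5168·t ≡ 12 − 2487 = -2475 (mod 13).
    Reduce coefficients mod 13: 7·t ≡ 8 (mod 13).
    The inverse of 7 mod 13 is 2 (since 7·2 = 14 = 1·13 + 1), so t ≡ 2·8 = 16 ≡ 3 (mod 13).
    Then x = 2487 + 5168·3 = 17991, valid modulo lcm(5168, 13) = 67184: x ≡ 17991 (mod 67184).
Verify against each original: 17991 mod 16 = 7, 17991 mod 19 = 17, 17991 mod 17 = 5, 17991 mod 13 = 12.

x ≡ 17991 (mod 67184).


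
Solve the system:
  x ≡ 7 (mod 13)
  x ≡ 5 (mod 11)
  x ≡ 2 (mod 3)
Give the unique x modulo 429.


Moduli 13, 11, 3 are pairwise coprime; by CRT there is a unique solution modulo M = 13 · 11 · 3 = 429.
Solve pairwise, accumulating the modulus:
  Start with x ≡ 7 (mod 13).
  Combine with x ≡ 5 (mod 11): since gcd(13, 11) = 1, we get a unique residue mod 143.
    Write x = 7 + 13·t and substitute into x ≡ 5 (mod 11): 13·t ≡ 5 − 7 = -2 (mod 11).
    Reduce coefficients mod 11: 2·t ≡ 9 (mod 11).
    The inverse of 2 mod 11 is 6 (since 2·6 = 12 = 1·11 + 1), so t ≡ 6·9 = 54 ≡ 10 (mod 11).
    Then x = 7 + 13·10 = 137, valid modulo lcm(13, 11) = 143: x ≡ 137 (mod 143).
  Combine with x ≡ 2 (mod 3): since gcd(143, 3) = 1, we get a unique residue mod 429.
    Write x = 137 + 143·t and substitute into x ≡ 2 (mod 3): 143·t ≡ 2 − 137 = -135 (mod 3).
    Reduce coefficients mod 3: 2·t ≡ 0 (mod 3).
    The inverse of 2 mod 3 is 2 (since 2·2 = 4 = 1·3 + 1), so t ≡ 2·0 = 0 ≡ 0 (mod 3).
    Then x = 137 + 143·0 = 137, valid modulo lcm(143, 3) = 429: x ≡ 137 (mod 429).
Verify: 137 mod 13 = 7 ✓, 137 mod 11 = 5 ✓, 137 mod 3 = 2 ✓.

x ≡ 137 (mod 429).


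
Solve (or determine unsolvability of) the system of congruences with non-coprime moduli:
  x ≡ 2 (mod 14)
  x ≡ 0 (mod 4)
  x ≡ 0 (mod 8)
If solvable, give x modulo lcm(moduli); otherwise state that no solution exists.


Moduli 14, 4, 8 are not pairwise coprime, so CRT works modulo lcm(m_i) when all pairwise compatibility conditions hold.
Pairwise compatibility: gcd(m_i, m_j) must divide a_i - a_j for every pair.
Merge one congruence at a time:
  Start: x ≡ 2 (mod 14).
  Combine with x ≡ 0 (mod 4): gcd(14, 4) = 2; 0 - 2 = -2, which IS divisible by 2, so compatible.
    Write x = 2 + 14·t and substitute into x ≡ 0 (mod 4): 14·t ≡ 0 − 2 = -2 (mod 4).
    Divide the congruence (and modulus) by g = 2: 7·t ≡ -1 (mod 2).
    Reduce coefficients mod 2: 1·t ≡ 1 (mod 2).
    So t ≡ 1 (mod 2).
    Then x = 2 + 14·1 = 16, valid modulo lcm(14, 4) = 28: x ≡ 16 (mod 28).
  Combine with x ≡ 0 (mod 8): gcd(28, 8) = 4; 0 - 16 = -16, which IS divisible by 4, so compatible.
    Write x = 16 + 28·t and substitute into x ≡ 0 (mod 8): 28·t ≡ 0 − 16 = -16 (mod 8).
    Divide the congruence (and modulus) by g = 4: 7·t ≡ -4 (mod 2).
    Reduce coefficients mod 2: 1·t ≡ 0 (mod 2).
    So t ≡ 0 (mod 2).
    Then x = 16 + 28·0 = 16, valid modulo lcm(28, 8) = 56: x ≡ 16 (mod 56).
Verify: 16 mod 14 = 2, 16 mod 4 = 0, 16 mod 8 = 0.

x ≡ 16 (mod 56).


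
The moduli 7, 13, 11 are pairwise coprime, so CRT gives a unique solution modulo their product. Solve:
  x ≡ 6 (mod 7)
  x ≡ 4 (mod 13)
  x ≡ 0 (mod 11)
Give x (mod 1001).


Moduli 7, 13, 11 are pairwise coprime; by CRT there is a unique solution modulo M = 7 · 13 · 11 = 1001.
Solve pairwise, accumulating the modulus:
  Start with x ≡ 6 (mod 7).
  Combine with x ≡ 4 (mod 13): since gcd(7, 13) = 1, we get a unique residue mod 91.
    Write x = 6 + 7·t and substitute into x ≡ 4 (mod 13): 7·t ≡ 4 − 6 = -2 (mod 13).
    Reduce coefficients mod 13: 7·t ≡ 11 (mod 13).
    The inverse of 7 mod 13 is 2 (since 7·2 = 14 = 1·13 + 1), so t ≡ 2·11 = 22 ≡ 9 (mod 13).
    Then x = 6 + 7·9 = 69, valid modulo lcm(7, 13) = 91: x ≡ 69 (mod 91).
  Combine with x ≡ 0 (mod 11): since gcd(91, 11) = 1, we get a unique residue mod 1001.
    Write x = 69 + 91·t and substitute into x ≡ 0 (mod 11): 91·t ≡ 0 − 69 = -69 (mod 11).
    Reduce coefficients mod 11: 3·t ≡ 8 (mod 11).
    The inverse of 3 mod 11 is 4 (since 3·4 = 12 = 1·11 + 1), so t ≡ 4·8 = 32 ≡ 10 (mod 11).
    Then x = 69 + 91·10 = 979, valid modulo lcm(91, 11) = 1001: x ≡ 979 (mod 1001).
Verify: 979 mod 7 = 6 ✓, 979 mod 13 = 4 ✓, 979 mod 11 = 0 ✓.

x ≡ 979 (mod 1001).


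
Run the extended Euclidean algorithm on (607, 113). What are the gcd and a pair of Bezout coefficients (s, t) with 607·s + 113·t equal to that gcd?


Euclidean algorithm on (607, 113) — divide until remainder is 0:
  607 = 5 · 113 + 42
  113 = 2 · 42 + 29
  42 = 1 · 29 + 13
  29 = 2 · 13 + 3
  13 = 4 · 3 + 1
  3 = 3 · 1 + 0
gcd(607, 113) = 1.
Track Bezout coefficients alongside the remainders: start with r₀ = 607 = a·1 + b·0 (s = 1, t = 0) and r₁ = 113 = a·0 + b·1 (s = 0, t = 1); each new remainder r_{k+1} = r_{k-1} − q_k·r_k inherits s_{k+1} = s_{k-1} − q_k·s_k, t_{k+1} = t_{k-1} − q_k·t_k, so r_k = a·s_k + b·t_k at every step:
  q = 5: r = 42, s = 1 − 5·0 = 1, t = 0 − 5·1 = -5  (check: 607·1 + 113·(-5) = 42)
  q = 2: r = 29, s = 0 − 2·1 = -2, t = 1 − 2·(-5) = 11  (check: 607·(-2) + 113·11 = 29)
  q = 1: r = 13, s = 1 − 1·(-2) = 3, t = -5 − 1·11 = -16  (check: 607·3 + 113·(-16) = 13)
  q = 2: r = 3, s = -2 − 2·3 = -8, t = 11 − 2·(-16) = 43  (check: 607·(-8) + 113·43 = 3)
  q = 4: r = 1, s = 3 − 4·(-8) = 35, t = -16 − 4·43 = -188  (check: 607·35 + 113·(-188) = 1)
The row with r = 1 (the gcd) gives the Bezout coefficients s = 35, t = -188.
Result: 607 · (35) + 113 · (-188) = 1.

gcd(607, 113) = 1; s = 35, t = -188 (check: 607·35 + 113·(-188) = 1).


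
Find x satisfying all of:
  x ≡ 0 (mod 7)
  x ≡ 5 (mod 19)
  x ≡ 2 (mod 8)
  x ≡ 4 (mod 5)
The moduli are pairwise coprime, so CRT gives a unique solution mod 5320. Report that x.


Product of moduli M = 7 · 19 · 8 · 5 = 5320.
Merge one congruence at a time:
  Start: x ≡ 0 (mod 7).
  Combine with x ≡ 5 (mod 19); new modulus lcm = 133.
    Write x = 0 + 7·t and substitute into x ≡ 5 (mod 19): 7·t ≡ 5 − 0 = 5 (mod 19).
    The inverse of 7 mod 19 is 11 (since 7·11 = 77 = 4·19 + 1), so t ≡ 11·5 = 55 ≡ 17 (mod 19).
    Then x = 0 + 7·17 = 119, valid modulo lcm(7, 19) = 133: x ≡ 119 (mod 133).
  Combine with x ≡ 2 (mod 8); new modulus lcm = 1064.
    Write x = 119 + 133·t and substitute into x ≡ 2 (mod 8): 133·t ≡ 2 − 119 = -117 (mod 8).
    Reduce coefficients mod 8: 5·t ≡ 3 (mod 8).
    The inverse of 5 mod 8 is 5 (since 5·5 = 25 = 3·8 + 1), so t ≡ 5·3 = 15 ≡ 7 (mod 8).
    Then x = 119 + 133·7 = 1050, valid modulo lcm(133, 8) = 1064: x ≡ 1050 (mod 1064).
  Combine with x ≡ 4 (mod 5); new modulus lcm = 5320.
    Write x = 1050 + 1064·t and substitute into x ≡ 4 (mod 5): 1064·t ≡ 4 − 1050 = -1046 (mod 5).
    Reduce coefficients mod 5: 4·t ≡ 4 (mod 5).
    The inverse of 4 mod 5 is 4 (since 4·4 = 16 = 3·5 + 1), so t ≡ 4·4 = 16 ≡ 1 (mod 5).
    Then x = 1050 + 1064·1 = 2114, valid modulo lcm(1064, 5) = 5320: x ≡ 2114 (mod 5320).
Verify against each original: 2114 mod 7 = 0, 2114 mod 19 = 5, 2114 mod 8 = 2, 2114 mod 5 = 4.

x ≡ 2114 (mod 5320).


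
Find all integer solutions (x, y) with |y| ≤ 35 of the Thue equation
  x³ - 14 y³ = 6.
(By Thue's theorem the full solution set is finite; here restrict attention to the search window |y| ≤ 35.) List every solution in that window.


The equation is x³ - 14y³ = 6. For fixed y, x³ = 14·y³ + 6, so a solution requires the RHS to be a perfect cube.
Strategy: iterate y from -35 to 35, compute RHS = 14·y³ + 6, and check whether it is a (positive or negative) perfect cube.
Check small values of y:
  y = 0: RHS = 6 is not a perfect cube.
  y = 1: RHS = 20 is not a perfect cube.
  y = -1: RHS = -8 = (-2)³ ⇒ x = -2 works.
  y = 2: RHS = 118 is not a perfect cube.
  y = -2: RHS = -106 is not a perfect cube.
  y = 3: RHS = 384 is not a perfect cube.
  y = -3: RHS = -372 is not a perfect cube.
Continuing the search up to |y| = 35 finds no further solutions beyond those listed.
Collected solutions: (-2, -1).

Solutions (with |y| ≤ 35): (-2, -1).


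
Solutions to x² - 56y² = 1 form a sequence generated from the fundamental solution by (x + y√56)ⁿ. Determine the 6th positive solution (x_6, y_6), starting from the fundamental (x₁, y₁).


Step 1: Find the fundamental solution (x₁, y₁) of x² - 56y² = 1.
  Expand √56 as a continued fraction. a₀ = ⌊√56⌋ = 7; iterate m_{k+1} = d_k·a_k − m_k, d_{k+1} = (56 − m_{k+1}²)/d_k, a_{k+1} = ⌊(a₀ + m_{k+1})/d_{k+1}⌋ (starting m₀ = 0, d₀ = 1), with convergents p_k = a_k·p_{k-1} + p_{k-2}, q_k = a_k·q_{k-1} + q_{k-2} (p₋₁ = 1, q₋₁ = 0):
  k = 0: a₀ = 7; p₀/q₀ = 7/1; p₀² − 56·q₀² = 49 − 56 = -7.
  k = 1: m = 7, d = 7, a = ⌊(7 + 7)/7⌋ = 2; p/q = (2·7 + 1)/(2·1 + 0) = 15/2; p² − 56·q² = 225 − 224 = 1.
  The first convergent with p² − 56·q² = 1 gives the fundamental solution (x₁, y₁) = (15, 2).
Step 2: Apply the recurrence (x_{n+1}, y_{n+1}) = (x₁x_n + 56y₁y_n, x₁y_n + y₁x_n) repeatedly.
  From (x_1, y_1) = (15, 2): x_2 = 15·15 + 56·2·2 = 449; y_2 = 15·2 + 2·15 = 60.
  From (x_2, y_2) = (449, 60): x_3 = 15·449 + 56·2·60 = 13455; y_3 = 15·60 + 2·449 = 1798.
  From (x_3, y_3) = (13455, 1798): x_4 = 15·13455 + 56·2·1798 = 403201; y_4 = 15·1798 + 2·13455 = 53880.
  From (x_4, y_4) = (403201, 53880): x_5 = 15·403201 + 56·2·53880 = 12082575; y_5 = 15·53880 + 2·403201 = 1614602.
  From (x_5, y_5) = (12082575, 1614602): x_6 = 15·12082575 + 56·2·1614602 = 362074049; y_6 = 15·1614602 + 2·12082575 = 48384180.
Step 3: Verify x_6² - 56·y_6² = 131097616959254401 - 131097616959254400 = 1 (should be 1). ✓

(x_1, y_1) = (15, 2); (x_6, y_6) = (362074049, 48384180).


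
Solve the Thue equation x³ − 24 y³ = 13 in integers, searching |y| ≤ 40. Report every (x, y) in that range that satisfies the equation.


The equation is x³ - 24y³ = 13. For fixed y, x³ = 24·y³ + 13, so a solution requires the RHS to be a perfect cube.
Strategy: iterate y from -40 to 40, compute RHS = 24·y³ + 13, and check whether it is a (positive or negative) perfect cube.
Check small values of y:
  y = 0: RHS = 13 is not a perfect cube.
  y = 1: RHS = 37 is not a perfect cube.
  y = -1: RHS = -11 is not a perfect cube.
  y = 2: RHS = 205 is not a perfect cube.
  y = -2: RHS = -179 is not a perfect cube.
  y = 3: RHS = 661 is not a perfect cube.
  y = -3: RHS = -635 is not a perfect cube.
Continuing the search up to |y| = 40 finds no solutions either.
No (x, y) in the scanned range satisfies the equation.

No integer solutions with |y| ≤ 40.


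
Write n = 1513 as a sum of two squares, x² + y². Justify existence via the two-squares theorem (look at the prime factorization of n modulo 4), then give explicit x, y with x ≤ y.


Step 1: Factor n = 1513 = 17 · 89.
Step 2: Check the mod-4 condition on each prime factor: 17 ≡ 1 (mod 4), exponent 1; 89 ≡ 1 (mod 4), exponent 1.
All primes ≡ 3 (mod 4) appear to even exponent (or don't appear), so by the two-squares theorem n IS expressible as a sum of two squares.
Step 3: Build a representation. Here n = 17 · 89 is a product of primes ≡ 1 (mod 4). Each prime p ≡ 1 (mod 4) is itself a sum of two squares; find a² by testing p − a² for a perfect square:
  17: 17 − 1² = 16 = 4² ⇒ 17 = 1² + 4².
  89: 89 − 1² = 88, 89 − 2² = 85, 89 − 3² = 80, 89 − 4² = 73, 89 − 5² = 64 = 8² ⇒ 89 = 5² + 8².
  Combine using the Brahmagupta–Fibonacci identity (a² + b²)(c² + d²) = (ac − bd)² + (ad + bc)² = (ac + bd)² + (ad − bc)²:
  17 · 89 = 1513: from (1² + 4²)(5² + 8²), take (1·5 − 4·8, 1·8 + 4·5) = (5 − 32, 8 + 20) = (-27, 28); dropping signs (only squares matter) gives (27, 28); check 27² + 28² = 729 + 784 = 1513 ✓.
Step 4: Order so x ≤ y and verify: 27² + 28² = 729 + 784 = 1513 = n. ✓

n = 1513 = 27² + 28² (one valid representation with x ≤ y).


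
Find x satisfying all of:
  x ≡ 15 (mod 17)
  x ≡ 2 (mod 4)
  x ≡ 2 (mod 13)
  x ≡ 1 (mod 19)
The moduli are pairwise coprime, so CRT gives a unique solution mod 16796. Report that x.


Product of moduli M = 17 · 4 · 13 · 19 = 16796.
Merge one congruence at a time:
  Start: x ≡ 15 (mod 17).
  Combine with x ≡ 2 (mod 4); new modulus lcm = 68.
    Write x = 15 + 17·t and substitute into x ≡ 2 (mod 4): 17·t ≡ 2 − 15 = -13 (mod 4).
    Reduce coefficients mod 4: 1·t ≡ 3 (mod 4).
    So t ≡ 3 (mod 4).
    Then x = 15 + 17·3 = 66, valid modulo lcm(17, 4) = 68: x ≡ 66 (mod 68).
  Combine with x ≡ 2 (mod 13); new modulus lcm = 884.
    Write x = 66 + 68·t and substitute into x ≡ 2 (mod 13): 68·t ≡ 2 − 66 = -64 (mod 13).
    Reduce coefficients mod 13: 3·t ≡ 1 (mod 13).
    The inverse of 3 mod 13 is 9 (since 3·9 = 27 = 2·13 + 1), so t ≡ 9·1 = 9 ≡ 9 (mod 13).
    Then x = 66 + 68·9 = 678, valid modulo lcm(68, 13) = 884: x ≡ 678 (mod 884).
  Combine with x ≡ 1 (mod 19); new modulus lcm = 16796.
    Write x = 678 + 884·t and substitute into x ≡ 1 (mod 19): 884·t ≡ 1 − 678 = -677 (mod 19).
    Reduce coefficients mod 19: 10·t ≡ 7 (mod 19).
    The inverse of 10 mod 19 is 2 (since 10·2 = 20 = 1·19 + 1), so t ≡ 2·7 = 14 ≡ 14 (mod 19).
    Then x = 678 + 884·14 = 13054, valid modulo lcm(884, 19) = 16796: x ≡ 13054 (mod 16796).
Verify against each original: 13054 mod 17 = 15, 13054 mod 4 = 2, 13054 mod 13 = 2, 13054 mod 19 = 1.

x ≡ 13054 (mod 16796).


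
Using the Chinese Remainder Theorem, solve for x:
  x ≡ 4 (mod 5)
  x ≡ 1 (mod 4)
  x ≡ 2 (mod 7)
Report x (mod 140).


Moduli 5, 4, 7 are pairwise coprime; by CRT there is a unique solution modulo M = 5 · 4 · 7 = 140.
Solve pairwise, accumulating the modulus:
  Start with x ≡ 4 (mod 5).
  Combine with x ≡ 1 (mod 4): since gcd(5, 4) = 1, we get a unique residue mod 20.
    Write x = 4 + 5·t and substitute into x ≡ 1 (mod 4): 5·t ≡ 1 − 4 = -3 (mod 4).
    Reduce coefficients mod 4: 1·t ≡ 1 (mod 4).
    So t ≡ 1 (mod 4).
    Then x = 4 + 5·1 = 9, valid modulo lcm(5, 4) = 20: x ≡ 9 (mod 20).
  Combine with x ≡ 2 (mod 7): since gcd(20, 7) = 1, we get a unique residue mod 140.
    Write x = 9 + 20·t and substitute into x ≡ 2 (mod 7): 20·t ≡ 2 − 9 = -7 (mod 7).
    Reduce coefficients mod 7: 6·t ≡ 0 (mod 7).
    The inverse of 6 mod 7 is 6 (since 6·6 = 36 = 5·7 + 1), so t ≡ 6·0 = 0 ≡ 0 (mod 7).
    Then x = 9 + 20·0 = 9, valid modulo lcm(20, 7) = 140: x ≡ 9 (mod 140).
Verify: 9 mod 5 = 4 ✓, 9 mod 4 = 1 ✓, 9 mod 7 = 2 ✓.

x ≡ 9 (mod 140).


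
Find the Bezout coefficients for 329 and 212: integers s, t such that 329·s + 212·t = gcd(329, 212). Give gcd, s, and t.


Euclidean algorithm on (329, 212) — divide until remainder is 0:
  329 = 1 · 212 + 117
  212 = 1 · 117 + 95
  117 = 1 · 95 + 22
  95 = 4 · 22 + 7
  22 = 3 · 7 + 1
  7 = 7 · 1 + 0
gcd(329, 212) = 1.
Track Bezout coefficients alongside the remainders: start with r₀ = 329 = a·1 + b·0 (s = 1, t = 0) and r₁ = 212 = a·0 + b·1 (s = 0, t = 1); each new remainder r_{k+1} = r_{k-1} − q_k·r_k inherits s_{k+1} = s_{k-1} − q_k·s_k, t_{k+1} = t_{k-1} − q_k·t_k, so r_k = a·s_k + b·t_k at every step:
  q = 1: r = 117, s = 1 − 1·0 = 1, t = 0 − 1·1 = -1  (check: 329·1 + 212·(-1) = 117)
  q = 1: r = 95, s = 0 − 1·1 = -1, t = 1 − 1·(-1) = 2  (check: 329·(-1) + 212·2 = 95)
  q = 1: r = 22, s = 1 − 1·(-1) = 2, t = -1 − 1·2 = -3  (check: 329·2 + 212·(-3) = 22)
  q = 4: r = 7, s = -1 − 4·2 = -9, t = 2 − 4·(-3) = 14  (check: 329·(-9) + 212·14 = 7)
  q = 3: r = 1, s = 2 − 3·(-9) = 29, t = -3 − 3·14 = -45  (check: 329·29 + 212·(-45) = 1)
The row with r = 1 (the gcd) gives the Bezout coefficients s = 29, t = -45.
Result: 329 · (29) + 212 · (-45) = 1.

gcd(329, 212) = 1; s = 29, t = -45 (check: 329·29 + 212·(-45) = 1).


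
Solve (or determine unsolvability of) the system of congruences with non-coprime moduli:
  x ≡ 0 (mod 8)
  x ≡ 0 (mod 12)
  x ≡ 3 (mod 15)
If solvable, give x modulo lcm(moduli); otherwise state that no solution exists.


Moduli 8, 12, 15 are not pairwise coprime, so CRT works modulo lcm(m_i) when all pairwise compatibility conditions hold.
Pairwise compatibility: gcd(m_i, m_j) must divide a_i - a_j for every pair.
Merge one congruence at a time:
  Start: x ≡ 0 (mod 8).
  Combine with x ≡ 0 (mod 12): gcd(8, 12) = 4; 0 - 0 = 0, which IS divisible by 4, so compatible.
    Write x = 0 + 8·t and substitute into x ≡ 0 (mod 12): 8·t ≡ 0 − 0 = 0 (mod 12).
    Divide the congruence (and modulus) by g = 4: 2·t ≡ 0 (mod 3).
    The inverse of 2 mod 3 is 2 (since 2·2 = 4 = 1·3 + 1), so t ≡ 2·0 = 0 ≡ 0 (mod 3).
    Then x = 0 + 8·0 = 0, valid modulo lcm(8, 12) = 24: x ≡ 0 (mod 24).
  Combine with x ≡ 3 (mod 15): gcd(24, 15) = 3; 3 - 0 = 3, which IS divisible by 3, so compatible.
    Write x = 0 + 24·t and substitute into x ≡ 3 (mod 15): 24·t ≡ 3 − 0 = 3 (mod 15).
    Divide the congruence (and modulus) by g = 3: 8·t ≡ 1 (mod 5).
    Reduce coefficients mod 5: 3·t ≡ 1 (mod 5).
    The inverse of 3 mod 5 is 2 (since 3·2 = 6 = 1·5 + 1), so t ≡ 2·1 = 2 ≡ 2 (mod 5).
    Then x = 0 + 24·2 = 48, valid modulo lcm(24, 15) = 120: x ≡ 48 (mod 120).
Verify: 48 mod 8 = 0, 48 mod 12 = 0, 48 mod 15 = 3.

x ≡ 48 (mod 120).


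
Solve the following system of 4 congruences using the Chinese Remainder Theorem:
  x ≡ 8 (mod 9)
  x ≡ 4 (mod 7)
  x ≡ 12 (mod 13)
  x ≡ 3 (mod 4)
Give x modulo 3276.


Product of moduli M = 9 · 7 · 13 · 4 = 3276.
Merge one congruence at a time:
  Start: x ≡ 8 (mod 9).
  Combine with x ≡ 4 (mod 7); new modulus lcm = 63.
    Write x = 8 + 9·t and substitute into x ≡ 4 (mod 7): 9·t ≡ 4 − 8 = -4 (mod 7).
    Reduce coefficients mod 7: 2·t ≡ 3 (mod 7).
    The inverse of 2 mod 7 is 4 (since 2·4 = 8 = 1·7 + 1), so t ≡ 4·3 = 12 ≡ 5 (mod 7).
    Then x = 8 + 9·5 = 53, valid modulo lcm(9, 7) = 63: x ≡ 53 (mod 63).
  Combine with x ≡ 12 (mod 13); new modulus lcm = 819.
    Write x = 53 + 63·t and substitute into x ≡ 12 (mod 13): 63·t ≡ 12 − 53 = -41 (mod 13).
    Reduce coefficients mod 13: 11·t ≡ 11 (mod 13).
    The inverse of 11 mod 13 is 6 (since 11·6 = 66 = 5·13 + 1), so t ≡ 6·11 = 66 ≡ 1 (mod 13).
    Then x = 53 + 63·1 = 116, valid modulo lcm(63, 13) = 819: x ≡ 116 (mod 819).
  Combine with x ≡ 3 (mod 4); new modulus lcm = 3276.
    Write x = 116 + 819·t and substitute into x ≡ 3 (mod 4): 819·t ≡ 3 − 116 = -113 (mod 4).
    Reduce coefficients mod 4: 3·t ≡ 3 (mod 4).
    The inverse of 3 mod 4 is 3 (since 3·3 = 9 = 2·4 + 1), so t ≡ 3·3 = 9 ≡ 1 (mod 4).
    Then x = 116 + 819·1 = 935, valid modulo lcm(819, 4) = 3276: x ≡ 935 (mod 3276).
Verify against each original: 935 mod 9 = 8, 935 mod 7 = 4, 935 mod 13 = 12, 935 mod 4 = 3.

x ≡ 935 (mod 3276).


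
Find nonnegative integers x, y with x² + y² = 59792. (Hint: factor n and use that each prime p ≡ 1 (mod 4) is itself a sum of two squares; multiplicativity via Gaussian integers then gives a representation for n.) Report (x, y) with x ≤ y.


Step 1: Factor n = 59792 = 2^4 · 37 · 101.
Step 2: Check the mod-4 condition on each prime factor: 2 = 2 (special); 37 ≡ 1 (mod 4), exponent 1; 101 ≡ 1 (mod 4), exponent 1.
All primes ≡ 3 (mod 4) appear to even exponent (or don't appear), so by the two-squares theorem n IS expressible as a sum of two squares.
Step 3: Build a representation. Group n = k² · m with k = 4 and m = 37 · 101 = 3737 (a product of primes ≡ 1 (mod 4)); a representation of m scales to one of n via (k·x)² + (k·y)² = k²(x² + y²). Each prime p ≡ 1 (mod 4) is itself a sum of two squares; find a² by testing p − a² for a perfect square:
  37: 37 − 1² = 36 = 6² ⇒ 37 = 1² + 6².
  101: 101 − 1² = 100 = 10² ⇒ 101 = 1² + 10².
  Combine using the Brahmagupta–Fibonacci identity (a² + b²)(c² + d²) = (ac − bd)² + (ad + bc)² = (ac + bd)² + (ad − bc)²:
  37 · 101 = 3737: from (1² + 6²)(1² + 10²), take (1·1 − 6·10, 1·10 + 6·1) = (1 − 60, 10 + 6) = (-59, 16); dropping signs (only squares matter) gives (59, 16); check 59² + 16² = 3481 + 256 = 3737 ✓.
  Scale by k = 4: (4·59, 4·16) = (236, 64).
Step 4: Order so x ≤ y and verify: 64² + 236² = 4096 + 55696 = 59792 = n. ✓

n = 59792 = 64² + 236² (one valid representation with x ≤ y).


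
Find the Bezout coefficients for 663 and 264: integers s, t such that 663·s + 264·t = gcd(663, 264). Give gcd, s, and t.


Euclidean algorithm on (663, 264) — divide until remainder is 0:
  663 = 2 · 264 + 135
  264 = 1 · 135 + 129
  135 = 1 · 129 + 6
  129 = 21 · 6 + 3
  6 = 2 · 3 + 0
gcd(663, 264) = 3.
Track Bezout coefficients alongside the remainders: start with r₀ = 663 = a·1 + b·0 (s = 1, t = 0) and r₁ = 264 = a·0 + b·1 (s = 0, t = 1); each new remainder r_{k+1} = r_{k-1} − q_k·r_k inherits s_{k+1} = s_{k-1} − q_k·s_k, t_{k+1} = t_{k-1} − q_k·t_k, so r_k = a·s_k + b·t_k at every step:
  q = 2: r = 135, s = 1 − 2·0 = 1, t = 0 − 2·1 = -2  (check: 663·1 + 264·(-2) = 135)
  q = 1: r = 129, s = 0 − 1·1 = -1, t = 1 − 1·(-2) = 3  (check: 663·(-1) + 264·3 = 129)
  q = 1: r = 6, s = 1 − 1·(-1) = 2, t = -2 − 1·3 = -5  (check: 663·2 + 264·(-5) = 6)
  q = 21: r = 3, s = -1 − 21·2 = -43, t = 3 − 21·(-5) = 108  (check: 663·(-43) + 264·108 = 3)
The row with r = 3 (the gcd) gives the Bezout coefficients s = -43, t = 108.
Result: 663 · (-43) + 264 · (108) = 3.

gcd(663, 264) = 3; s = -43, t = 108 (check: 663·(-43) + 264·108 = 3).


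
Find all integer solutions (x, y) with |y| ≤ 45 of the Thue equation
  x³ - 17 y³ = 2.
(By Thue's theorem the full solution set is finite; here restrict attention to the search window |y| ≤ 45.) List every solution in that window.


The equation is x³ - 17y³ = 2. For fixed y, x³ = 17·y³ + 2, so a solution requires the RHS to be a perfect cube.
Strategy: iterate y from -45 to 45, compute RHS = 17·y³ + 2, and check whether it is a (positive or negative) perfect cube.
Check small values of y:
  y = 0: RHS = 2 is not a perfect cube.
  y = 1: RHS = 19 is not a perfect cube.
  y = -1: RHS = -15 is not a perfect cube.
  y = 2: RHS = 138 is not a perfect cube.
  y = -2: RHS = -134 is not a perfect cube.
  y = 3: RHS = 461 is not a perfect cube.
  y = -3: RHS = -457 is not a perfect cube.
Continuing the search up to |y| = 45 finds no solutions either.
No (x, y) in the scanned range satisfies the equation.

No integer solutions with |y| ≤ 45.


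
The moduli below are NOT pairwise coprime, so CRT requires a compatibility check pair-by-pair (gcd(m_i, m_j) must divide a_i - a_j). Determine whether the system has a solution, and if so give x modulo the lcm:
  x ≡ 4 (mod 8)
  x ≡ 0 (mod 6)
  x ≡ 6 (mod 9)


Moduli 8, 6, 9 are not pairwise coprime, so CRT works modulo lcm(m_i) when all pairwise compatibility conditions hold.
Pairwise compatibility: gcd(m_i, m_j) must divide a_i - a_j for every pair.
Merge one congruence at a time:
  Start: x ≡ 4 (mod 8).
  Combine with x ≡ 0 (mod 6): gcd(8, 6) = 2; 0 - 4 = -4, which IS divisible by 2, so compatible.
    Write x = 4 + 8·t and substitute into x ≡ 0 (mod 6): 8·t ≡ 0 − 4 = -4 (mod 6).
    Divide the congruence (and modulus) by g = 2: 4·t ≡ -2 (mod 3).
    Reduce coefficients mod 3: 1·t ≡ 1 (mod 3).
    So t ≡ 1 (mod 3).
    Then x = 4 + 8·1 = 12, valid modulo lcm(8, 6) = 24: x ≡ 12 (mod 24).
  Combine with x ≡ 6 (mod 9): gcd(24, 9) = 3; 6 - 12 = -6, which IS divisible by 3, so compatible.
    Write x = 12 + 24·t and substitute into x ≡ 6 (mod 9): 24·t ≡ 6 − 12 = -6 (mod 9).
    Divide the congruence (and modulus) by g = 3: 8·t ≡ -2 (mod 3).
    Reduce coefficients mod 3: 2·t ≡ 1 (mod 3).
    The inverse of 2 mod 3 is 2 (since 2·2 = 4 = 1·3 + 1), so t ≡ 2·1 = 2 ≡ 2 (mod 3).
    Then x = 12 + 24·2 = 60, valid modulo lcm(24, 9) = 72: x ≡ 60 (mod 72).
Verify: 60 mod 8 = 4, 60 mod 6 = 0, 60 mod 9 = 6.

x ≡ 60 (mod 72).


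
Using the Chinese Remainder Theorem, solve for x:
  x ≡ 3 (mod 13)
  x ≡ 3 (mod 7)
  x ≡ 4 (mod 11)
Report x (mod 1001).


Moduli 13, 7, 11 are pairwise coprime; by CRT there is a unique solution modulo M = 13 · 7 · 11 = 1001.
Solve pairwise, accumulating the modulus:
  Start with x ≡ 3 (mod 13).
  Combine with x ≡ 3 (mod 7): since gcd(13, 7) = 1, we get a unique residue mod 91.
    Write x = 3 + 13·t and substitute into x ≡ 3 (mod 7): 13·t ≡ 3 − 3 = 0 (mod 7).
    Reduce coefficients mod 7: 6·t ≡ 0 (mod 7).
    The inverse of 6 mod 7 is 6 (since 6·6 = 36 = 5·7 + 1), so t ≡ 6·0 = 0 ≡ 0 (mod 7).
    Then x = 3 + 13·0 = 3, valid modulo lcm(13, 7) = 91: x ≡ 3 (mod 91).
  Combine with x ≡ 4 (mod 11): since gcd(91, 11) = 1, we get a unique residue mod 1001.
    Write x = 3 + 91·t and substitute into x ≡ 4 (mod 11): 91·t ≡ 4 − 3 = 1 (mod 11).
    Reduce coefficients mod 11: 3·t ≡ 1 (mod 11).
    The inverse of 3 mod 11 is 4 (since 3·4 = 12 = 1·11 + 1), so t ≡ 4·1 = 4 ≡ 4 (mod 11).
    Then x = 3 + 91·4 = 367, valid modulo lcm(91, 11) = 1001: x ≡ 367 (mod 1001).
Verify: 367 mod 13 = 3 ✓, 367 mod 7 = 3 ✓, 367 mod 11 = 4 ✓.

x ≡ 367 (mod 1001).


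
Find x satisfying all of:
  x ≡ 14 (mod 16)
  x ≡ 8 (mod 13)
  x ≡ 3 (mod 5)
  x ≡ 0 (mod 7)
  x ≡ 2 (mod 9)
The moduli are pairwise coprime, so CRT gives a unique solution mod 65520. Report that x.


Product of moduli M = 16 · 13 · 5 · 7 · 9 = 65520.
Merge one congruence at a time:
  Start: x ≡ 14 (mod 16).
  Combine with x ≡ 8 (mod 13); new modulus lcm = 208.
    Write x = 14 + 16·t and substitute into x ≡ 8 (mod 13): 16·t ≡ 8 − 14 = -6 (mod 13).
    Reduce coefficients mod 13: 3·t ≡ 7 (mod 13).
    The inverse of 3 mod 13 is 9 (since 3·9 = 27 = 2·13 + 1), so t ≡ 9·7 = 63 ≡ 11 (mod 13).
    Then x = 14 + 16·11 = 190, valid modulo lcm(16, 13) = 208: x ≡ 190 (mod 208).
  Combine with x ≡ 3 (mod 5); new modulus lcm = 1040.
    Write x = 190 + 208·t and substitute into x ≡ 3 (mod 5): 208·t ≡ 3 − 190 = -187 (mod 5).
    Reduce coefficients mod 5: 3·t ≡ 3 (mod 5).
    The inverse of 3 mod 5 is 2 (since 3·2 = 6 = 1·5 + 1), so t ≡ 2·3 = 6 ≡ 1 (mod 5).
    Then x = 190 + 208·1 = 398, valid modulo lcm(208, 5) = 1040: x ≡ 398 (mod 1040).
  Combine with x ≡ 0 (mod 7); new modulus lcm = 7280.
    Write x = 398 + 1040·t and substitute into x ≡ 0 (mod 7): 1040·t ≡ 0 − 398 = -398 (mod 7).
    Reduce coefficients mod 7: 4·t ≡ 1 (mod 7).
    The inverse of 4 mod 7 is 2 (since 4·2 = 8 = 1·7 + 1), so t ≡ 2·1 = 2 ≡ 2 (mod 7).
    Then x = 398 + 1040·2 = 2478, valid modulo lcm(1040, 7) = 7280: x ≡ 2478 (mod 7280).
  Combine with x ≡ 2 (mod 9); new modulus lcm = 65520.
    Write x = 2478 + 7280·t and substitute into x ≡ 2 (mod 9): 7280·t ≡ 2 − 2478 = -2476 (mod 9).
    Reduce coefficients mod 9: 8·t ≡ 8 (mod 9).
    The inverse of 8 mod 9 is 8 (since 8·8 = 64 = 7·9 + 1), so t ≡ 8·8 = 64 ≡ 1 (mod 9).
    Then x = 2478 + 7280·1 = 9758, valid modulo lcm(7280, 9) = 65520: x ≡ 9758 (mod 65520).
Verify against each original: 9758 mod 16 = 14, 9758 mod 13 = 8, 9758 mod 5 = 3, 9758 mod 7 = 0, 9758 mod 9 = 2.

x ≡ 9758 (mod 65520).


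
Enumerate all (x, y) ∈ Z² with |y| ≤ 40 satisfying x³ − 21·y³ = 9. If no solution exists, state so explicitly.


The equation is x³ - 21y³ = 9. For fixed y, x³ = 21·y³ + 9, so a solution requires the RHS to be a perfect cube.
Strategy: iterate y from -40 to 40, compute RHS = 21·y³ + 9, and check whether it is a (positive or negative) perfect cube.
Check small values of y:
  y = 0: RHS = 9 is not a perfect cube.
  y = 1: RHS = 30 is not a perfect cube.
  y = -1: RHS = -12 is not a perfect cube.
  y = 2: RHS = 177 is not a perfect cube.
  y = -2: RHS = -159 is not a perfect cube.
  y = 3: RHS = 576 is not a perfect cube.
  y = -3: RHS = -558 is not a perfect cube.
Continuing the search up to |y| = 40 finds no solutions either.
No (x, y) in the scanned range satisfies the equation.

No integer solutions with |y| ≤ 40.


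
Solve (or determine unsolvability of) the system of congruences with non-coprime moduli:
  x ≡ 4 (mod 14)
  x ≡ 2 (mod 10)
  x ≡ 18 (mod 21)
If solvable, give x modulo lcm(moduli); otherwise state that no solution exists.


Moduli 14, 10, 21 are not pairwise coprime, so CRT works modulo lcm(m_i) when all pairwise compatibility conditions hold.
Pairwise compatibility: gcd(m_i, m_j) must divide a_i - a_j for every pair.
Merge one congruence at a time:
  Start: x ≡ 4 (mod 14).
  Combine with x ≡ 2 (mod 10): gcd(14, 10) = 2; 2 - 4 = -2, which IS divisible by 2, so compatible.
    Write x = 4 + 14·t and substitute into x ≡ 2 (mod 10): 14·t ≡ 2 − 4 = -2 (mod 10).
    Divide the congruence (and modulus) by g = 2: 7·t ≡ -1 (mod 5).
    Reduce coefficients mod 5: 2·t ≡ 4 (mod 5).
    The inverse of 2 mod 5 is 3 (since 2·3 = 6 = 1·5 + 1), so t ≡ 3·4 = 12 ≡ 2 (mod 5).
    Then x = 4 + 14·2 = 32, valid modulo lcm(14, 10) = 70: x ≡ 32 (mod 70).
  Combine with x ≡ 18 (mod 21): gcd(70, 21) = 7; 18 - 32 = -14, which IS divisible by 7, so compatible.
    Write x = 32 + 70·t and substitute into x ≡ 18 (mod 21): 70·t ≡ 18 − 32 = -14 (mod 21).
    Divide the congruence (and modulus) by g = 7: 10·t ≡ -2 (mod 3).
    Reduce coefficients mod 3: 1·t ≡ 1 (mod 3).
    So t ≡ 1 (mod 3).
    Then x = 32 + 70·1 = 102, valid modulo lcm(70, 21) = 210: x ≡ 102 (mod 210).
Verify: 102 mod 14 = 4, 102 mod 10 = 2, 102 mod 21 = 18.

x ≡ 102 (mod 210).


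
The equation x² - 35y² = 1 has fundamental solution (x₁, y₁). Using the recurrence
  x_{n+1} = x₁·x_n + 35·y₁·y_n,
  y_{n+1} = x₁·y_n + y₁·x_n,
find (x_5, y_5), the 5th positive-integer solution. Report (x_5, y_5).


Step 1: Find the fundamental solution (x₁, y₁) of x² - 35y² = 1.
  Expand √35 as a continued fraction. a₀ = ⌊√35⌋ = 5; iterate m_{k+1} = d_k·a_k − m_k, d_{k+1} = (35 − m_{k+1}²)/d_k, a_{k+1} = ⌊(a₀ + m_{k+1})/d_{k+1}⌋ (starting m₀ = 0, d₀ = 1), with convergents p_k = a_k·p_{k-1} + p_{k-2}, q_k = a_k·q_{k-1} + q_{k-2} (p₋₁ = 1, q₋₁ = 0):
  k = 0: a₀ = 5; p₀/q₀ = 5/1; p₀² − 35·q₀² = 25 − 35 = -10.
  k = 1: m = 5, d = 10, a = ⌊(5 + 5)/10⌋ = 1; p/q = (1·5 + 1)/(1·1 + 0) = 6/1; p² − 35·q² = 36 − 35 = 1.
  The first convergent with p² − 35·q² = 1 gives the fundamental solution (x₁, y₁) = (6, 1).
Step 2: Apply the recurrence (x_{n+1}, y_{n+1}) = (x₁x_n + 35y₁y_n, x₁y_n + y₁x_n) repeatedly.
  From (x_1, y_1) = (6, 1): x_2 = 6·6 + 35·1·1 = 71; y_2 = 6·1 + 1·6 = 12.
  From (x_2, y_2) = (71, 12): x_3 = 6·71 + 35·1·12 = 846; y_3 = 6·12 + 1·71 = 143.
  From (x_3, y_3) = (846, 143): x_4 = 6·846 + 35·1·143 = 10081; y_4 = 6·143 + 1·846 = 1704.
  From (x_4, y_4) = (10081, 1704): x_5 = 6·10081 + 35·1·1704 = 120126; y_5 = 6·1704 + 1·10081 = 20305.
Step 3: Verify x_5² - 35·y_5² = 14430255876 - 14430255875 = 1 (should be 1). ✓

(x_1, y_1) = (6, 1); (x_5, y_5) = (120126, 20305).
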